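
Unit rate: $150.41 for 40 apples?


Unit rate = total / quantity
= 150.41 / 40
= $3.76 per unit

$3.76 per unit


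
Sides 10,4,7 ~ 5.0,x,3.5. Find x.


Scale factor = 5.0/10 = 0.5
Missing side = 4 × 0.5
= 2.0

2.0


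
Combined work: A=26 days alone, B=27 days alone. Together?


Rate of A = 1/26 per day
Rate of B = 1/27 per day
Combined rate = 1/26 + 1/27 = 53/702 ≈ 0.0755 per day
Days = 1 / combined rate = 702/53
≈ 13.25 days

13.25 days


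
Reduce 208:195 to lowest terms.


GCD(208, 195) = 13
208/13 : 195/13
= 16:15

16:15


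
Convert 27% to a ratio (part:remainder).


27% means 27 parts out of 100; remainder = 73
Part : remainder = 27:73
GCD = 1
= 27:73

27:73


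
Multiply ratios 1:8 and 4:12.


Compound ratio = (1×4) : (8×12)
= 4:96
GCD = 4
= 1:24

1:24


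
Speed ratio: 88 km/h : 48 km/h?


Ratio = 88:48
GCD = 8
Simplified = 11:6
Time ratio (same distance) = 6:11
Speed ratio = 11:6

11:6


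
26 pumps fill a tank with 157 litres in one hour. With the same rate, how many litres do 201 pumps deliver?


Direct proportion: y/x = constant
k = 157/26 ≈ 6.0385
y₂ = k × 201 = 157 × 201 / 26 = 31557/26
≈ 1213.73

1213.73


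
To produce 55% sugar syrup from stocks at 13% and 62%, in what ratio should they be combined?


Let x parts of 13% mix with y parts of 62%.
13x + 62y = 55(x + y)
13x + 62y = 55x + 55y
x(13 - 55) = y(55 - 62)
x/y = (62 - 55)/(55 - 13) = 7/42
Simplify: 1:6
= 1:6

1:6


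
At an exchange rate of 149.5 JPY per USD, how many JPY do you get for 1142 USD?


Amount × rate = 1142 × 149.5
= 170729.00 JPY

170729.00 JPY


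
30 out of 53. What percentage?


Percentage = (part / whole) × 100
= (30 / 53) × 100
≈ 56.60%

56.60%


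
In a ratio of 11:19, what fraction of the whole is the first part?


Total parts = 11 + 19 = 30
First part: 11/30 = 11/30
= 11/30

11/30


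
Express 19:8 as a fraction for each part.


Total parts = 19 + 8 = 27
First part: 19/27 = 19/27
Second part: 8/27 = 8/27
= 19/27 and 8/27

19/27 and 8/27


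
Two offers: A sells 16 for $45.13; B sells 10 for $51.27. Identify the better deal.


Deal A: $45.13/16 = $2.8206/unit
Deal B: $51.27/10 = $5.1270/unit
A is cheaper per unit
= Deal A

Deal A


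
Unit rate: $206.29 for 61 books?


Unit rate = total / quantity
= 206.29 / 61
= $3.38 per unit

$3.38 per unit


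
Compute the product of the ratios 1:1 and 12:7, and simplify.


Compound ratio = (1×12) : (1×7)
= 12:7
GCD = 1
= 12:7

12:7


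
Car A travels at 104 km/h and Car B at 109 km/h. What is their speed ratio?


Ratio = 104:109
GCD = 1
Simplified = 104:109
Time ratio (same distance) = 109:104
Speed ratio = 104:109

104:109


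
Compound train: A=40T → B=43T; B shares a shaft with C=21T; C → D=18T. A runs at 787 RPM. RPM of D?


Stage 1: RPM_B = RPM_A × t_A/t_B = 787 × 40/43 = 31480/43 ≈ 732.09
B and C share a shaft → RPM_C = RPM_B
Stage 2: RPM_D = RPM_C × t_C/t_D = RPM_A × (t_A×t_C)/(t_B×t_D)
Overall ratio = (40×21)/(43×18) = 840/774
RPM_D = 787 × 840/774 = 661080/774
≈ 854.11 RPM

854.11 RPM


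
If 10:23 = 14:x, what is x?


Cross multiply: 10 × x = 23 × 14
10x = 322
x = 322 / 10
= 32.20

32.20


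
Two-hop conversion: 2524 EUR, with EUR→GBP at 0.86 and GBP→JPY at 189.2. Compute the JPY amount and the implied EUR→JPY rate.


Step 1: 2524 EUR × 0.86 = 2170.64 GBP
Step 2: 2170.64 GBP × 189.2 = 410685.09 JPY
Implied rate EUR→JPY = 0.86 × 189.2 = 162.7120
= 410685.09 JPY; implied rate 162.7120 JPY/EUR

410685.09 JPY; implied rate 162.7120 JPY/EUR


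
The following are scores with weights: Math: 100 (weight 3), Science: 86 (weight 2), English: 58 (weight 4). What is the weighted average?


Numerator = 100×3 + 86×2 + 58×4
= 300 + 172 + 232
= 704
Total weight = 9
Weighted avg = 704/9
= 78.22

78.22


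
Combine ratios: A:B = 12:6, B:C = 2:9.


Match B: multiply A:B by 2 → 24:12
Multiply B:C by 6 → 12:54
Combined: 24:12:54
GCD = 6
= 4:2:9

4:2:9


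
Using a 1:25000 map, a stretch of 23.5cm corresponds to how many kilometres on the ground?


Real distance = map distance × scale
= 23.5cm × 25000
= 587500 cm = 5875.0 m
= 5.875 km

5.875 km


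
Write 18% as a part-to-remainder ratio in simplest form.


18% means 18 parts out of 100; remainder = 82
Part : remainder = 18:82
GCD = 2
= 9:41

9:41


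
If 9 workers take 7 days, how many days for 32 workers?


Inverse proportion: x × y = constant
k = 9 × 7 = 63
y₂ = k / 32 = 63 / 32
= 1.97

1.97


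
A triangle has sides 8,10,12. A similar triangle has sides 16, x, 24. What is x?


Scale factor = 16/8 = 2
Missing side = 10 × 2
= 20.0

20.0


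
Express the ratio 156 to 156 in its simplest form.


GCD(156, 156) = 156
156/156 : 156/156
= 1:1

1:1


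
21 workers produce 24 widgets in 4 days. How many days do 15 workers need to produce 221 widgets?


Days ∝ work / workers, so d₂ = d₁ × (m₁/m₂) × (w₂/w₁)
Workers factor (inverse): 21/15 = 1.4000
Work factor (direct): 221/24 ≈ 9.2083
d₂ = 4 × 21/15 × 221/24 = (4 × 21 × 221) / (15 × 24) = 18564/360
≈ 51.57 days

51.57 days


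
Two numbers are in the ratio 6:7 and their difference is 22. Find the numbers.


Let A = 6k, B = 7k.
7k - 6k = 22
1k = 22 → k = 22/1 = 22
A = 6×22 = 132, B = 7×22 = 154
= A = 132, B = 154

A = 132, B = 154


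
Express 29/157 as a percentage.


Percentage = (part / whole) × 100
= (29 / 157) × 100
≈ 18.47%

18.47%


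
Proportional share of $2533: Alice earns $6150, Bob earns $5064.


Total income = 6150 + 5064 = $11214
Alice: $2533 × 6150/11214 = $1389.15
Bob: $2533 × 5064/11214 = $1143.85
= Alice: $1389.15, Bob: $1143.85

Alice: $1389.15, Bob: $1143.85


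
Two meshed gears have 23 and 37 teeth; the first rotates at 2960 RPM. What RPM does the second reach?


Gear ratio = 23:37 = 23:37
RPM_B = RPM_A × (teeth_A / teeth_B)
= 2960 × (23/37)
= 1840.0 RPM

1840.0 RPM


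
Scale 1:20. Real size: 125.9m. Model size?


Model size = real / scale
= 125.9 / 20
= 6.2950 m

6.2950 m


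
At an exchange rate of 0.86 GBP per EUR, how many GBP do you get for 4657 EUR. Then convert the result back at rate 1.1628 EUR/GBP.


Amount × rate = 4657 × 0.86 = 4005.02 GBP
Round-trip: 4005.02 × 1.1628 = 4657.04 EUR
= 4005.02 GBP, then 4657.04 EUR

4005.02 GBP, then 4657.04 EUR


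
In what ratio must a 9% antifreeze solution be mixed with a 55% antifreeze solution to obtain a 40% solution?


Let x parts of 9% mix with y parts of 55%.
9x + 55y = 40(x + y)
9x + 55y = 40x + 40y
x(9 - 40) = y(40 - 55)
x/y = (55 - 40)/(40 - 9) = 15/31
Simplify: 15:31
= 15:31

15:31


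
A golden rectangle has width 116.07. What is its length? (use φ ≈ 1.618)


φ = (1 + √5) / 2 ≈ 1.618
Length = width × φ = 116.07 × 1.618 = 187.80126
≈ 187.80

187.80


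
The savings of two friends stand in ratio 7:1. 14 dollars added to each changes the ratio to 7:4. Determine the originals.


Let A = 7k, B = 1k.
(7k + 14) / (1k + 14) = 7/4
Cross-multiply: 4(7k + 14) = 7(1k + 14)
28k + 56 = 7k + 98
28k - 7k = 98 - 56
21k = 42
k = 42/21 = 2
A = 7×2 = 14, B = 1×2 = 2
= A = 14, B = 2

A = 14, B = 2


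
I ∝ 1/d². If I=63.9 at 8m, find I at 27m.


I₁d₁² = I₂d₂²
I₂ = I₁ × (d₁/d₂)²
= 63.9 × (8/27)²
= 63.9 × 64/729
= 4089.6/729
≈ 5.6099

5.6099


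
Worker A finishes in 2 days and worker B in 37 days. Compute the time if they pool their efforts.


Rate of A = 1/2 per day
Rate of B = 1/37 per day
Combined rate = 1/2 + 1/37 = 39/74 ≈ 0.5270 per day
Days = 1 / combined rate = 74/39
≈ 1.90 days

1.90 days


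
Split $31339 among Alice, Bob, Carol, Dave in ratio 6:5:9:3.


Total parts = 6 + 5 + 9 + 3 = 23
Alice: 31339 × 6/23 = 8175.39
Bob: 31339 × 5/23 = 6812.83
Carol: 31339 × 9/23 = 12263.09
Dave: 31339 × 3/23 = 4087.70
= Alice: $8175.39, Bob: $6812.83, Carol: $12263.09, Dave: $4087.70

Alice: $8175.39, Bob: $6812.83, Carol: $12263.09, Dave: $4087.70


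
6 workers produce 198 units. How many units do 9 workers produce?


Direct proportion: y/x = constant
k = 198/6 = 33.0000
y₂ = k × 9 = 198 × 9 / 6 = 1782/6
= 297.00

297.00


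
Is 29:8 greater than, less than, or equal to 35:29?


29/8 = 3.6250
35/29 = 1.2069
3.6250 > 1.2069, so 29:8 is greater
= greater than

greater than


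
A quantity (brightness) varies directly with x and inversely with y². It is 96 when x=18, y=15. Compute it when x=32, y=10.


z = k·x/y²
Solve for k using the known point: k = z·y²/x = 96×225/18 = 21600/18 = 1200.0000
Now evaluate at x=32, y=10:
z = k × 32 / 100 = (21600 × 32) / (18 × 100) = 691200/1800
= 384.0000

384.0000


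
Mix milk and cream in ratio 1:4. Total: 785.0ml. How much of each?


Total parts = 1 + 4 = 5
milk: 785.0 × 1/5 = 157.0ml
cream: 785.0 × 4/5 = 628.0ml
= 157.0ml and 628.0ml

157.0ml and 628.0ml


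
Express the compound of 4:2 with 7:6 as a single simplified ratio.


Compound ratio = (4×7) : (2×6)
= 28:12
GCD = 4
= 7:3

7:3


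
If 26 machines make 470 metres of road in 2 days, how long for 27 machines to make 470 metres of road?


Days ∝ work / workers, so d₂ = d₁ × (m₁/m₂) × (w₂/w₁)
Workers factor (inverse): 26/27 ≈ 0.9630
Work factor (direct): 470/470 = 1.0000
d₂ = 2 × 26/27 × 470/470 = (2 × 26 × 470) / (27 × 470) = 24440/12690
≈ 1.93 days

1.93 days


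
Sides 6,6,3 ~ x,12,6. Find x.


Scale factor = 12/6 = 2
Missing side = 6 × 2
= 12.0

12.0


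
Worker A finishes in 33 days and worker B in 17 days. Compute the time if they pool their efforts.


Rate of A = 1/33 per day
Rate of B = 1/17 per day
Combined rate = 1/33 + 1/17 = 50/561 ≈ 0.0891 per day
Days = 1 / combined rate = 561/50
= 11.22 days

11.22 days


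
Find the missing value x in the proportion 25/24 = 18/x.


Cross multiply: 25 × x = 24 × 18
25x = 432
x = 432 / 25
= 17.28

17.28


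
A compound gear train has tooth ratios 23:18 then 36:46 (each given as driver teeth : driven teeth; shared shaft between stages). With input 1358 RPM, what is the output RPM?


Stage 1: RPM_B = RPM_A × t_A/t_B = 1358 × 23/18 = 31234/18 ≈ 1735.22
B and C share a shaft → RPM_C = RPM_B
Stage 2: RPM_D = RPM_C × t_C/t_D = RPM_A × (t_A×t_C)/(t_B×t_D)
Overall ratio = (23×36)/(18×46) = 828/828
RPM_D = 1358 × 828/828 = 1124424/828
= 1358.00 RPM

1358.00 RPM


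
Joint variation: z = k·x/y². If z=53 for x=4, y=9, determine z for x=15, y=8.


z = k·x/y²
Solve for k using the known point: k = z·y²/x = 53×81/4 = 4293/4 = 1073.2500
Now evaluate at x=15, y=8:
z = k × 15 / 64 = (4293 × 15) / (4 × 64) = 64395/256
≈ 251.5430

251.5430


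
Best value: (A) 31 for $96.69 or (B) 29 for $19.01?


Deal A: $96.69/31 = $3.1190/unit
Deal B: $19.01/29 = $0.6555/unit
B is cheaper per unit
= Deal B

Deal B


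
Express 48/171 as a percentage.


Percentage = (part / whole) × 100
= (48 / 171) × 100
≈ 28.07%

28.07%


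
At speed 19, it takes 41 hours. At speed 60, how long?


Inverse proportion: x × y = constant
k = 19 × 41 = 779
y₂ = k / 60 = 779 / 60
= 12.98

12.98


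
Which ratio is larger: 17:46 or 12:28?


17/46 = 0.3696
12/28 = 0.4286
0.3696 < 0.4286, so 17:46 is less
= 12:28

12:28


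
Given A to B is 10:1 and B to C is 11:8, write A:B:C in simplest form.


Match B: multiply A:B by 11 → 110:11
Multiply B:C by 1 → 11:8
Combined: 110:11:8
GCD = 1
= 110:11:8

110:11:8


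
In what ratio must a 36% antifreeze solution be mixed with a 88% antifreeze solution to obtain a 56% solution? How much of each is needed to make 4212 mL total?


Let x parts of 36% mix with y parts of 88%.
36x + 88y = 56(x + y)
36x + 88y = 56x + 56y
x(36 - 56) = y(56 - 88)
x/y = (88 - 56)/(56 - 36) = 32/20
Simplify: 8:5
Total parts = 13; one part = 4212/13 = 324.00 mL
36% solution: 8×324.00 = 2592.00 mL
88% solution: 5×324.00 = 1620.00 mL
= ratio 8:5; 2592.00 mL and 1620.00 mL

ratio 8:5; 2592.00 mL and 1620.00 mL


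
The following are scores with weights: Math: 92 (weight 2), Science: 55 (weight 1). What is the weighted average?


Numerator = 92×2 + 55×1
= 184 + 55
= 239
Total weight = 3
Weighted avg = 239/3
= 79.67

79.67


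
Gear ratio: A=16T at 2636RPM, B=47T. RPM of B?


Gear ratio = 16:47 = 16:47
RPM_B = RPM_A × (teeth_A / teeth_B)
= 2636 × (16/47)
= 897.4 RPM

897.4 RPM


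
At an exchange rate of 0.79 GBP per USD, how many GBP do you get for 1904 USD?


Amount × rate = 1904 × 0.79
= 1504.16 GBP

1504.16 GBP


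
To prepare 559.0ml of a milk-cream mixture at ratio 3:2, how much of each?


Total parts = 3 + 2 = 5
milk: 559.0 × 3/5 = 335.4ml
cream: 559.0 × 2/5 = 223.6ml
= 335.4ml and 223.6ml

335.4ml and 223.6ml


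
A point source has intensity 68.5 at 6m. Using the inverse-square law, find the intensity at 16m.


I₁d₁² = I₂d₂²
I₂ = I₁ × (d₁/d₂)²
= 68.5 × (6/16)²
= 68.5 × 36/256
= 2466/256
≈ 9.6328

9.6328


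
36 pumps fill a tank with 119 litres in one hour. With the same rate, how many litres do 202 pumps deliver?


Direct proportion: y/x = constant
k = 119/36 ≈ 3.3056
y₂ = k × 202 = 119 × 202 / 36 = 24038/36
≈ 667.72

667.72


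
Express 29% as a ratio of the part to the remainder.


29% means 29 parts out of 100; remainder = 71
Part : remainder = 29:71
GCD = 1
= 29:71

29:71


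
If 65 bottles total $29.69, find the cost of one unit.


Unit rate = total / quantity
= 29.69 / 65
= $0.46 per unit

$0.46 per unit


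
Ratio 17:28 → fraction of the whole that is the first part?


Total parts = 17 + 28 = 45
First part: 17/45 = 17/45
= 17/45

17/45


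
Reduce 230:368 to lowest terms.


GCD(230, 368) = 46
230/46 : 368/46
= 5:8

5:8


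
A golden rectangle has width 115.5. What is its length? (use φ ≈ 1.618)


φ = (1 + √5) / 2 ≈ 1.618
Length = width × φ = 115.5 × 1.618 = 186.879
≈ 186.88

186.88


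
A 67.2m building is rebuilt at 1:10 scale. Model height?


Model size = real / scale
= 67.2 / 10
= 6.7200 m

6.7200 m


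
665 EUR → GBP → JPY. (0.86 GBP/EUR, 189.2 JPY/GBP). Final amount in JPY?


Step 1: 665 EUR × 0.86 = 571.90 GBP
Step 2: 571.90 GBP × 189.2 = 108203.48 JPY
Implied rate EUR→JPY = 0.86 × 189.2 = 162.7120
= 108203.48 JPY

108203.48 JPY


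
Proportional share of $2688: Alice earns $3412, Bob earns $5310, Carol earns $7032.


Total income = 3412 + 5310 + 7032 = $15754
Alice: $2688 × 3412/15754 = $582.17
Bob: $2688 × 5310/15754 = $906.01
Carol: $2688 × 7032/15754 = $1199.82
= Alice: $582.17, Bob: $906.01, Carol: $1199.82

Alice: $582.17, Bob: $906.01, Carol: $1199.82


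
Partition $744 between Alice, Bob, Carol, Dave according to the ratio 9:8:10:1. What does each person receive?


Total parts = 9 + 8 + 10 + 1 = 28
Alice: 744 × 9/28 = 239.14
Bob: 744 × 8/28 = 212.57
Carol: 744 × 10/28 = 265.71
Dave: 744 × 1/28 = 26.57
= Alice: $239.14, Bob: $212.57, Carol: $265.71, Dave: $26.57

Alice: $239.14, Bob: $212.57, Carol: $265.71, Dave: $26.57


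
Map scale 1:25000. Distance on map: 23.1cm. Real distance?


Real distance = map distance × scale
= 23.1cm × 25000
= 577500 cm = 5775.0 m
= 5.775 km

5.775 km


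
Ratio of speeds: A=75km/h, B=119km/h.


Ratio = 75:119
GCD = 1
Simplified = 75:119
Time ratio (same distance) = 119:75
Speed ratio = 75:119

75:119


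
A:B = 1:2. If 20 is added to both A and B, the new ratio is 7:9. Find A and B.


Let A = 1k, B = 2k.
(1k + 20) / (2k + 20) = 7/9
Cross-multiply: 9(1k + 20) = 7(2k + 20)
9k + 180 = 14k + 140
9k - 14k = 140 - 180
-5k = -40
k = -40/-5 = 8
A = 1×8 = 8, B = 2×8 = 16
= A = 8, B = 16

A = 8, B = 16


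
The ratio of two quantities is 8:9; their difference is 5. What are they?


Let A = 8k, B = 9k.
9k - 8k = 5
1k = 5 → k = 5/1 = 5
A = 8×5 = 40, B = 9×5 = 45
= A = 40, B = 45

A = 40, B = 45


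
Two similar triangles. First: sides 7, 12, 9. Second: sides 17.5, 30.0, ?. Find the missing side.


Scale factor = 17.5/7 = 2.5
Missing side = 9 × 2.5
= 22.5

22.5


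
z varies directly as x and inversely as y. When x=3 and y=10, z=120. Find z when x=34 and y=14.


z = k·x/y
Solve for k using the known point: k = z·y/x = 120×10/3 = 1200/3 = 400.0000
Now evaluate at x=34, y=14:
z = k × 34 / 14 = (1200 × 34) / (3 × 14) = 40800/42
≈ 971.4286

971.4286


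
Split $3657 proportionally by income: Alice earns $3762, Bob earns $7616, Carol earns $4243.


Total income = 3762 + 7616 + 4243 = $15621
Alice: $3657 × 3762/15621 = $880.71
Bob: $3657 × 7616/15621 = $1782.97
Carol: $3657 × 4243/15621 = $993.32
= Alice: $880.71, Bob: $1782.97, Carol: $993.32

Alice: $880.71, Bob: $1782.97, Carol: $993.32


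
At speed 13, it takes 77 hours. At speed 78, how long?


Inverse proportion: x × y = constant
k = 13 × 77 = 1001
y₂ = k / 78 = 1001 / 78
= 12.83

12.83


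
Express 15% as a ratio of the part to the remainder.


15% means 15 parts out of 100; remainder = 85
Part : remainder = 15:85
GCD = 5
= 3:17

3:17


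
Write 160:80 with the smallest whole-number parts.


GCD(160, 80) = 80
160/80 : 80/80
= 2:1

2:1


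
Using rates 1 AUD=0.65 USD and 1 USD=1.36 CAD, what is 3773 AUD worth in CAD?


Step 1: 3773 AUD × 0.65 = 2452.45 USD
Step 2: 2452.45 USD × 1.36 = 3335.33 CAD
Implied rate AUD→CAD = 0.65 × 1.36 = 0.8840
= 3335.33 CAD

3335.33 CAD


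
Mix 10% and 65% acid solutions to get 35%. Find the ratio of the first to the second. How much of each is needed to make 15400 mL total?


Let x parts of 10% mix with y parts of 65%.
10x + 65y = 35(x + y)
10x + 65y = 35x + 35y
x(10 - 35) = y(35 - 65)
x/y = (65 - 35)/(35 - 10) = 30/25
Simplify: 6:5
Total parts = 11; one part = 15400/11 = 1400.00 mL
10% solution: 6×1400.00 = 8400.00 mL
65% solution: 5×1400.00 = 7000.00 mL
= ratio 6:5; 8400.00 mL and 7000.00 mL

ratio 6:5; 8400.00 mL and 7000.00 mL


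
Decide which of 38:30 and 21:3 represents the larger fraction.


38/30 = 1.2667
21/3 = 7.0000
1.2667 < 7.0000, so 38:30 is less
= 21:3

21:3


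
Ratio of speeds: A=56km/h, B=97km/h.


Ratio = 56:97
GCD = 1
Simplified = 56:97
Time ratio (same distance) = 97:56
Speed ratio = 56:97

56:97


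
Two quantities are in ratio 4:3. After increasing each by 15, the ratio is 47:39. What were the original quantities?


Let A = 4k, B = 3k.
(4k + 15) / (3k + 15) = 47/39
Cross-multiply: 39(4k + 15) = 47(3k + 15)
156k + 585 = 141k + 705
156k - 141k = 705 - 585
15k = 120
k = 120/15 = 8
A = 4×8 = 32, B = 3×8 = 24
= A = 32, B = 24

A = 32, B = 24


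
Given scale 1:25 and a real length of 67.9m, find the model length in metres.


Model size = real / scale
= 67.9 / 25
= 2.7160 m

2.7160 m


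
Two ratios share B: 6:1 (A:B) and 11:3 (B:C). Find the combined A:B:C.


Match B: multiply A:B by 11 → 66:11
Multiply B:C by 1 → 11:3
Combined: 66:11:3
GCD = 1
= 66:11:3

66:11:3


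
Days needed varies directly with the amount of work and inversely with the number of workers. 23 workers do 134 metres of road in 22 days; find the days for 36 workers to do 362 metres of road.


Days ∝ work / workers, so d₂ = d₁ × (m₁/m₂) × (w₂/w₁)
Workers factor (inverse): 23/36 ≈ 0.6389
Work factor (direct): 362/134 ≈ 2.7015
d₂ = 22 × 23/36 × 362/134 = (22 × 23 × 362) / (36 × 134) = 183172/4824
≈ 37.97 days

37.97 days


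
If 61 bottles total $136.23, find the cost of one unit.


Unit rate = total / quantity
= 136.23 / 61
= $2.23 per unit

$2.23 per unit


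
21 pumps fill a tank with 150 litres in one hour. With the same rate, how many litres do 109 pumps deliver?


Direct proportion: y/x = constant
k = 150/21 ≈ 7.1429
y₂ = k × 109 = 150 × 109 / 21 = 16350/21
≈ 778.57

778.57


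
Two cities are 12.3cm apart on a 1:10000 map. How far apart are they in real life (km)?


Real distance = map distance × scale
= 12.3cm × 10000
= 123000 cm = 1230.0 m
= 1.230 km

1.230 km


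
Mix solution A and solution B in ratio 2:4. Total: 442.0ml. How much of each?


Total parts = 2 + 4 = 6
solution A: 442.0 × 2/6 = 147.3ml
solution B: 442.0 × 4/6 = 294.7ml
= 147.3ml and 294.7ml

147.3ml and 294.7ml


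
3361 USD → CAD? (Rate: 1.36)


Amount × rate = 3361 × 1.36
= 4570.96 CAD

4570.96 CAD


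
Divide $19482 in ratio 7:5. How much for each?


Total parts = 7 + 5 = 12
Part 1: 19482 × 7/12 = 11364.50
Part 2: 19482 × 5/12 = 8117.50
= Part 1: $11364.50, Part 2: $8117.50

Part 1: $11364.50, Part 2: $8117.50


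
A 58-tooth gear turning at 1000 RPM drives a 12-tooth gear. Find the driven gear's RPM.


Gear ratio = 58:12 = 29:6
RPM_B = RPM_A × (teeth_A / teeth_B)
= 1000 × (58/12)
= 4833.3 RPM

4833.3 RPM


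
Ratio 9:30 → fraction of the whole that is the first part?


Total parts = 9 + 30 = 39
First part: 9/39 = 3/13
= 3/13

3/13


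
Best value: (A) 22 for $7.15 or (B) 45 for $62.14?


Deal A: $7.15/22 = $0.3250/unit
Deal B: $62.14/45 = $1.3809/unit
A is cheaper per unit
= Deal A

Deal A


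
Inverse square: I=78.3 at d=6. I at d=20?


I₁d₁² = I₂d₂²
I₂ = I₁ × (d₁/d₂)²
= 78.3 × (6/20)²
= 78.3 × 36/400
= 2818.8/400
= 7.0470

7.0470


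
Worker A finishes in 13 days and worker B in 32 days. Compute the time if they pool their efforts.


Rate of A = 1/13 per day
Rate of B = 1/32 per day
Combined rate = 1/13 + 1/32 = 45/416 ≈ 0.1082 per day
Days = 1 / combined rate = 416/45
≈ 9.24 days

9.24 days


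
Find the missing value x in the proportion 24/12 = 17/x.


Cross multiply: 24 × x = 12 × 17
24x = 204
x = 204 / 24
= 8.50

8.50


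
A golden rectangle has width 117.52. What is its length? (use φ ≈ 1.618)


φ = (1 + √5) / 2 ≈ 1.618
Length = width × φ = 117.52 × 1.618 = 190.14736
≈ 190.15

190.15


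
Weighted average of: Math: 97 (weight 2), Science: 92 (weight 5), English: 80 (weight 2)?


Numerator = 97×2 + 92×5 + 80×2
= 194 + 460 + 160
= 814
Total weight = 9
Weighted avg = 814/9
= 90.44

90.44


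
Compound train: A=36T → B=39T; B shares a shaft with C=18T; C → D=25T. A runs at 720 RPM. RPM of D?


Stage 1: RPM_B = RPM_A × t_A/t_B = 720 × 36/39 = 25920/39 ≈ 664.62
B and C share a shaft → RPM_C = RPM_B
Stage 2: RPM_D = RPM_C × t_C/t_D = RPM_A × (t_A×t_C)/(t_B×t_D)
Overall ratio = (36×18)/(39×25) = 648/975
RPM_D = 720 × 648/975 = 466560/975
≈ 478.52 RPM

478.52 RPM


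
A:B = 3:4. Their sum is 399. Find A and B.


Let A = 3k, B = 4k.
3k + 4k = 399
7k = 399 → k = 399/7 = 57
A = 3×57 = 171, B = 4×57 = 228
= A = 171, B = 228

A = 171, B = 228


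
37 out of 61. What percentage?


Percentage = (part / whole) × 100
= (37 / 61) × 100
≈ 60.66%

60.66%


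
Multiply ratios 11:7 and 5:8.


Compound ratio = (11×5) : (7×8)
= 55:56
GCD = 1
= 55:56

55:56


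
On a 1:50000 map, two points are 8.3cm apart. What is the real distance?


Real distance = map distance × scale
= 8.3cm × 50000
= 415000 cm = 4150.0 m
= 4.150 km

4.150 km


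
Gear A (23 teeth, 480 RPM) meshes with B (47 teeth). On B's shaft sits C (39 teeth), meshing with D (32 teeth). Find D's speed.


Stage 1: RPM_B = RPM_A × t_A/t_B = 480 × 23/47 = 11040/47 ≈ 234.89
B and C share a shaft → RPM_C = RPM_B
Stage 2: RPM_D = RPM_C × t_C/t_D = RPM_A × (t_A×t_C)/(t_B×t_D)
Overall ratio = (23×39)/(47×32) = 897/1504
RPM_D = 480 × 897/1504 = 430560/1504
≈ 286.28 RPM

286.28 RPM


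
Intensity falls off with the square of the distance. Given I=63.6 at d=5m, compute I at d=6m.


I₁d₁² = I₂d₂²
I₂ = I₁ × (d₁/d₂)²
= 63.6 × (5/6)²
= 63.6 × 25/36
= 1590/36
≈ 44.1667

44.1667


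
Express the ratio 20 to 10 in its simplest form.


GCD(20, 10) = 10
20/10 : 10/10
= 2:1

2:1


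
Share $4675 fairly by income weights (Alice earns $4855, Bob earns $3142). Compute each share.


Total income = 4855 + 3142 = $7997
Alice: $4675 × 4855/7997 = $2838.20
Bob: $4675 × 3142/7997 = $1836.80
= Alice: $2838.20, Bob: $1836.80

Alice: $2838.20, Bob: $1836.80


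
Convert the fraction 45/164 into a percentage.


Percentage = (part / whole) × 100
= (45 / 164) × 100
≈ 27.44%

27.44%


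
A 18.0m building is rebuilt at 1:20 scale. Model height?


Model size = real / scale
= 18.0 / 20
= 0.9000 m

0.9000 m


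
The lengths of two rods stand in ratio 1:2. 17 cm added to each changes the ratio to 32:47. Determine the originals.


Let A = 1k, B = 2k.
(1k + 17) / (2k + 17) = 32/47
Cross-multiply: 47(1k + 17) = 32(2k + 17)
47k + 799 = 64k + 544
47k - 64k = 544 - 799
-17k = -255
k = -255/-17 = 15
A = 1×15 = 15, B = 2×15 = 30
= A = 15, B = 30

A = 15, B = 30


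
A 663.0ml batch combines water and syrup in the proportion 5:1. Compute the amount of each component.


Total parts = 5 + 1 = 6
water: 663.0 × 5/6 = 552.5ml
syrup: 663.0 × 1/6 = 110.5ml
= 552.5ml and 110.5ml

552.5ml and 110.5ml


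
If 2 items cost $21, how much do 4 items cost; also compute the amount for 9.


Direct proportion: y/x = constant
k = 21/2 = 10.5000
y at x=4: k × 4 = 21 × 4 / 2 = 84/2 = 42.00
y at x=9: k × 9 = 21 × 9 / 2 = 189/2 = 94.50
= 42.00 and 94.50

42.00 and 94.50


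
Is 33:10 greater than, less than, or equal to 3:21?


33/10 = 3.3000
3/21 = 0.1429
3.3000 > 0.1429, so 33:10 is greater
= greater than

greater than


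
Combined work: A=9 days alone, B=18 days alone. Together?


Rate of A = 1/9 per day
Rate of B = 1/18 per day
Combined rate = 1/9 + 1/18 = 27/162 ≈ 0.1667 per day
Days = 1 / combined rate = 162/27
= 6.00 days

6.00 days


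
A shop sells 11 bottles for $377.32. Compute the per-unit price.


Unit rate = total / quantity
= 377.32 / 11
= $34.30 per unit

$34.30 per unit


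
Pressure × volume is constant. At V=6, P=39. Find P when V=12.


Inverse proportion: x × y = constant
k = 6 × 39 = 234
y₂ = k / 12 = 234 / 12
= 19.50

19.50


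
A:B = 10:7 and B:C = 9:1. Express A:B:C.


Match B: multiply A:B by 9 → 90:63
Multiply B:C by 7 → 63:7
Combined: 90:63:7
GCD = 1
= 90:63:7

90:63:7


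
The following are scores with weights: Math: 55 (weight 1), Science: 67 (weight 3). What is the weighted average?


Numerator = 55×1 + 67×3
= 55 + 201
= 256
Total weight = 4
Weighted avg = 256/4
= 64.00

64.00


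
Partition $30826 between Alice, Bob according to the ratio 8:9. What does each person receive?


Total parts = 8 + 9 = 17
Alice: 30826 × 8/17 = 14506.35
Bob: 30826 × 9/17 = 16319.65
= Alice: $14506.35, Bob: $16319.65

Alice: $14506.35, Bob: $16319.65


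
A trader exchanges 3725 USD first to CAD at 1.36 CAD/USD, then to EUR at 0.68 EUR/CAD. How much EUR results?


Step 1: 3725 USD × 1.36 = 5066.00 CAD
Step 2: 5066.00 CAD × 0.68 = 3444.88 EUR
Implied rate USD→EUR = 1.36 × 0.68 = 0.9248
= 3444.88 EUR

3444.88 EUR


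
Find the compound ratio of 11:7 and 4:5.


Compound ratio = (11×4) : (7×5)
= 44:35
GCD = 1
= 44:35

44:35


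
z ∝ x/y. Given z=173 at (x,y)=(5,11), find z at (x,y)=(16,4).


z = k·x/y
Solve for k using the known point: k = z·y/x = 173×11/5 = 1903/5 = 380.6000
Now evaluate at x=16, y=4:
z = k × 16 / 4 = (1903 × 16) / (5 × 4) = 30448/20
= 1522.4000

1522.4000


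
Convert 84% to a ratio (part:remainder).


84% means 84 parts out of 100; remainder = 16
Part : remainder = 84:16
GCD = 4
= 21:4

21:4


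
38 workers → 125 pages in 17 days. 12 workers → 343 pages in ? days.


Days ∝ work / workers, so d₂ = d₁ × (m₁/m₂) × (w₂/w₁)
Workers factor (inverse): 38/12 ≈ 3.1667
Work factor (direct): 343/125 = 2.7440
d₂ = 17 × 38/12 × 343/125 = (17 × 38 × 343) / (12 × 125) = 221578/1500
≈ 147.72 days

147.72 days


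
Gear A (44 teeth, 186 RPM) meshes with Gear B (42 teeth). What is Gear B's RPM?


Gear ratio = 44:42 = 22:21
RPM_B = RPM_A × (teeth_A / teeth_B)
= 186 × (44/42)
= 194.9 RPM

194.9 RPM


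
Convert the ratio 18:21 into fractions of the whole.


Total parts = 18 + 21 = 39
First part: 18/39 = 6/13
Second part: 21/39 = 7/13
= 6/13 and 7/13

6/13 and 7/13


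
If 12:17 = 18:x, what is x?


Cross multiply: 12 × x = 17 × 18
12x = 306
x = 306 / 12
= 25.50

25.50


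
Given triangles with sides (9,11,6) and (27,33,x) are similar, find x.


Scale factor = 27/9 = 3
Missing side = 6 × 3
= 18.0

18.0


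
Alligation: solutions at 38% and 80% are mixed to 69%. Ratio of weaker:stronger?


Let x parts of 38% mix with y parts of 80%.
38x + 80y = 69(x + y)
38x + 80y = 69x + 69y
x(38 - 69) = y(69 - 80)
x/y = (80 - 69)/(69 - 38) = 11/31
Simplify: 11:31
= 11:31

11:31


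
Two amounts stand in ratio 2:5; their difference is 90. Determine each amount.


Let A = 2k, B = 5k.
5k - 2k = 90
3k = 90 → k = 90/3 = 30
A = 2×30 = 60, B = 5×30 = 150
= A = 60, B = 150

A = 60, B = 150


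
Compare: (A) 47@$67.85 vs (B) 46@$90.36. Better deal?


Deal A: $67.85/47 = $1.4436/unit
Deal B: $90.36/46 = $1.9643/unit
A is cheaper per unit
= Deal A

Deal A


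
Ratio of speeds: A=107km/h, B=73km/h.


Ratio = 107:73
GCD = 1
Simplified = 107:73
Time ratio (same distance) = 73:107
Speed ratio = 107:73

107:73


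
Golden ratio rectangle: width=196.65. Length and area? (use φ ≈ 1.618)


φ = (1 + √5) / 2 ≈ 1.618
Length = width × φ = 196.65 × 1.618 = 318.1797
≈ 318.18
Area = width × length = 196.65 × 318.1797 = 62570.038005 ≈ 62570.04
= Length: 318.18, Area: 62570.04

Length: 318.18, Area: 62570.04


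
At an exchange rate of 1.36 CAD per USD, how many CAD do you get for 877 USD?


Amount × rate = 877 × 1.36
= 1192.72 CAD

1192.72 CAD


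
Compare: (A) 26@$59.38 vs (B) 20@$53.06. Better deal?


Deal A: $59.38/26 = $2.2838/unit
Deal B: $53.06/20 = $2.6530/unit
A is cheaper per unit
= Deal A

Deal A


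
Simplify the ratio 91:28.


GCD(91, 28) = 7
91/7 : 28/7
= 13:4

13:4


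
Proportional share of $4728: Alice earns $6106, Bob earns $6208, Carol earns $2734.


Total income = 6106 + 6208 + 2734 = $15048
Alice: $4728 × 6106/15048 = $1918.47
Bob: $4728 × 6208/15048 = $1950.52
Carol: $4728 × 2734/15048 = $859.01
= Alice: $1918.47, Bob: $1950.52, Carol: $859.01

Alice: $1918.47, Bob: $1950.52, Carol: $859.01


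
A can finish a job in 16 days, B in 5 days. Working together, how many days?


Rate of A = 1/16 per day
Rate of B = 1/5 per day
Combined rate = 1/16 + 1/5 = 21/80 = 0.2625 per day
Days = 1 / combined rate = 80/21
≈ 3.81 days

3.81 days


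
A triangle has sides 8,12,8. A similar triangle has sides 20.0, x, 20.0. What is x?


Scale factor = 20.0/8 = 2.5
Missing side = 12 × 2.5
= 30.0

30.0


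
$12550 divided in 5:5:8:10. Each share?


Total parts = 5 + 5 + 8 + 10 = 28
Part 1: 12550 × 5/28 = 2241.07
Part 2: 12550 × 5/28 = 2241.07
Part 3: 12550 × 8/28 = 3585.71
Part 4: 12550 × 10/28 = 4482.14
= Part 1: $2241.07, Part 2: $2241.07, Part 3: $3585.71, Part 4: $4482.14

Part 1: $2241.07, Part 2: $2241.07, Part 3: $3585.71, Part 4: $4482.14


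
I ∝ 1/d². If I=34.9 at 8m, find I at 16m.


I₁d₁² = I₂d₂²
I₂ = I₁ × (d₁/d₂)²
= 34.9 × (8/16)²
= 34.9 × 64/256
= 2233.6/256
= 8.7250

8.7250


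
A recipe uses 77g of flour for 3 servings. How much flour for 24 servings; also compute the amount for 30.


Direct proportion: y/x = constant
k = 77/3 ≈ 25.6667
y at x=24: k × 24 = 77 × 24 / 3 = 1848/3 = 616.00
y at x=30: k × 30 = 77 × 30 / 3 = 2310/3 = 770.00
= 616.00 and 770.00

616.00 and 770.00


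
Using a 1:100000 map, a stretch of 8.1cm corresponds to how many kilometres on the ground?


Real distance = map distance × scale
= 8.1cm × 100000
= 810000 cm = 8100.0 m
= 8.100 km

8.100 km


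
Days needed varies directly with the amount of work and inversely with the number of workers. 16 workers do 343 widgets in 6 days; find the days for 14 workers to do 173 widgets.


Days ∝ work / workers, so d₂ = d₁ × (m₁/m₂) × (w₂/w₁)
Workers factor (inverse): 16/14 ≈ 1.1429
Work factor (direct): 173/343 ≈ 0.5044
d₂ = 6 × 16/14 × 173/343 = (6 × 16 × 173) / (14 × 343) = 16608/4802
≈ 3.46 days

3.46 days


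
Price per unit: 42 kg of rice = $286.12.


Unit rate = total / quantity
= 286.12 / 42
= $6.81 per unit

$6.81 per unit


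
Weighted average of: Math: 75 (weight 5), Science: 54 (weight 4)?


Numerator = 75×5 + 54×4
= 375 + 216
= 591
Total weight = 9
Weighted avg = 591/9
= 65.67

65.67


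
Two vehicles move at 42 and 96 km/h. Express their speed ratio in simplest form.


Ratio = 42:96
GCD = 6
Simplified = 7:16
Time ratio (same distance) = 16:7
Speed ratio = 7:16

7:16


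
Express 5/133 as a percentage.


Percentage = (part / whole) × 100
= (5 / 133) × 100
≈ 3.76%

3.76%


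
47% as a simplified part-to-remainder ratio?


47% means 47 parts out of 100; remainder = 53
Part : remainder = 47:53
GCD = 1
= 47:53

47:53


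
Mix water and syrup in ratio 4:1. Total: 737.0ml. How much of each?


Total parts = 4 + 1 = 5
water: 737.0 × 4/5 = 589.6ml
syrup: 737.0 × 1/5 = 147.4ml
= 589.6ml and 147.4ml

589.6ml and 147.4ml


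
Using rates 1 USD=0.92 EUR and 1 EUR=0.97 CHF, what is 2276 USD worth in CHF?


Step 1: 2276 USD × 0.92 = 2093.92 EUR
Step 2: 2093.92 EUR × 0.97 = 2031.10 CHF
Implied rate USD→CHF = 0.92 × 0.97 = 0.8924
= 2031.10 CHF

2031.10 CHF


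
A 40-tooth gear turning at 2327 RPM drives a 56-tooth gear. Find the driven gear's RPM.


Gear ratio = 40:56 = 5:7
RPM_B = RPM_A × (teeth_A / teeth_B)
= 2327 × (40/56)
= 1662.1 RPM

1662.1 RPM


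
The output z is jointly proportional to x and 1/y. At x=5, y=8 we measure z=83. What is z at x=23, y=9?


z = k·x/y
Solve for k using the known point: k = z·y/x = 83×8/5 = 664/5 = 132.8000
Now evaluate at x=23, y=9:
z = k × 23 / 9 = (664 × 23) / (5 × 9) = 15272/45
≈ 339.3778

339.3778


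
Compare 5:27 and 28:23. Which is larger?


5/27 = 0.1852
28/23 = 1.2174
0.1852 < 1.2174, so 5:27 is less
= 28:23

28:23


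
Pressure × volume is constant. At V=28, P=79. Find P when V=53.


Inverse proportion: x × y = constant
k = 28 × 79 = 2212
y₂ = k / 53 = 2212 / 53
= 41.74

41.74


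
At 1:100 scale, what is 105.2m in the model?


Model size = real / scale
= 105.2 / 100
= 1.0520 m

1.0520 m


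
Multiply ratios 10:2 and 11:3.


Compound ratio = (10×11) : (2×3)
= 110:6
GCD = 2
= 55:3

55:3


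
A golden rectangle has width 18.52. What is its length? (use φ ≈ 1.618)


φ = (1 + √5) / 2 ≈ 1.618
Length = width × φ = 18.52 × 1.618 = 29.96536
≈ 29.97

29.97


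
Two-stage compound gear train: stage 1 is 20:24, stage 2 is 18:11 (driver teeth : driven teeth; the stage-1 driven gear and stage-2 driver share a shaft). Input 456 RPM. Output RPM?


Stage 1: RPM_B = RPM_A × t_A/t_B = 456 × 20/24 = 9120/24 = 380.00
B and C share a shaft → RPM_C = RPM_B
Stage 2: RPM_D = RPM_C × t_C/t_D = RPM_A × (t_A×t_C)/(t_B×t_D)
Overall ratio = (20×18)/(24×11) = 360/264
RPM_D = 456 × 360/264 = 164160/264
≈ 621.82 RPM

621.82 RPM


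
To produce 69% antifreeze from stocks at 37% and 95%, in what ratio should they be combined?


Let x parts of 37% mix with y parts of 95%.
37x + 95y = 69(x + y)
37x + 95y = 69x + 69y
x(37 - 69) = y(69 - 95)
x/y = (95 - 69)/(69 - 37) = 26/32
Simplify: 13:16
= 13:16

13:16


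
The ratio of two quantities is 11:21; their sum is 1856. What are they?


Let A = 11k, B = 21k.
11k + 21k = 1856
32k = 1856 → k = 1856/32 = 58
A = 11×58 = 638, B = 21×58 = 1218
= A = 638, B = 1218

A = 638, B = 1218


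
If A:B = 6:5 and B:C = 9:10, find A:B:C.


Match B: multiply A:B by 9 → 54:45
Multiply B:C by 5 → 45:50
Combined: 54:45:50
GCD = 1
= 54:45:50

54:45:50


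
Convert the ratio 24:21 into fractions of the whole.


Total parts = 24 + 21 = 45
First part: 24/45 = 8/15
Second part: 21/45 = 7/15
= 8/15 and 7/15

8/15 and 7/15


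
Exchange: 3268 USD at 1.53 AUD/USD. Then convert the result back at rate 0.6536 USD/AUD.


Amount × rate = 3268 × 1.53 = 5000.04 AUD
Round-trip: 5000.04 × 0.6536 = 3268.03 USD
= 5000.04 AUD, then 3268.03 USD

5000.04 AUD, then 3268.03 USD


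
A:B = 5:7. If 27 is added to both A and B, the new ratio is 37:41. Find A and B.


Let A = 5k, B = 7k.
(5k + 27) / (7k + 27) = 37/41
Cross-multiply: 41(5k + 27) = 37(7k + 27)
205k + 1107 = 259k + 999
205k - 259k = 999 - 1107
-54k = -108
k = -108/-54 = 2
A = 5×2 = 10, B = 7×2 = 14
= A = 10, B = 14

A = 10, B = 14


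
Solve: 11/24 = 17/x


Cross multiply: 11 × x = 24 × 17
11x = 408
x = 408 / 11
= 37.09

37.09


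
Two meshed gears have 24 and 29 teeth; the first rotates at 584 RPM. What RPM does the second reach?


Gear ratio = 24:29 = 24:29
RPM_B = RPM_A × (teeth_A / teeth_B)
= 584 × (24/29)
= 483.3 RPM

483.3 RPM


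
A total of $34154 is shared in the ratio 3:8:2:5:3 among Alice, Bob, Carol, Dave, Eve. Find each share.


Total parts = 3 + 8 + 2 + 5 + 3 = 21
Alice: 34154 × 3/21 = 4879.14
Bob: 34154 × 8/21 = 13011.05
Carol: 34154 × 2/21 = 3252.76
Dave: 34154 × 5/21 = 8131.90
Eve: 34154 × 3/21 = 4879.14
= Alice: $4879.14, Bob: $13011.05, Carol: $3252.76, Dave: $8131.90, Eve: $4879.14

Alice: $4879.14, Bob: $13011.05, Carol: $3252.76, Dave: $8131.90, Eve: $4879.14


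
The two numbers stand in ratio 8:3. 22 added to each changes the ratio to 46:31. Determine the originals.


Let A = 8k, B = 3k.
(8k + 22) / (3k + 22) = 46/31
Cross-multiply: 31(8k + 22) = 46(3k + 22)
248k + 682 = 138k + 1012
248k - 138k = 1012 - 682
110k = 330
k = 330/110 = 3
A = 8×3 = 24, B = 3×3 = 9
= A = 24, B = 9

A = 24, B = 9


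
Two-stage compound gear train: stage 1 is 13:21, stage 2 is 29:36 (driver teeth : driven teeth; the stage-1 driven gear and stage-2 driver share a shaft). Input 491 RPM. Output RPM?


Stage 1: RPM_B = RPM_A × t_A/t_B = 491 × 13/21 = 6383/21 ≈ 303.95
B and C share a shaft → RPM_C = RPM_B
Stage 2: RPM_D = RPM_C × t_C/t_D = RPM_A × (t_A×t_C)/(t_B×t_D)
Overall ratio = (13×29)/(21×36) = 377/756
RPM_D = 491 × 377/756 = 185107/756
≈ 244.85 RPM

244.85 RPM


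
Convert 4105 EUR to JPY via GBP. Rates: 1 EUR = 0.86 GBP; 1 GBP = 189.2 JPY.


Step 1: 4105 EUR × 0.86 = 3530.30 GBP
Step 2: 3530.30 GBP × 189.2 = 667932.76 JPY
Implied rate EUR→JPY = 0.86 × 189.2 = 162.7120
= 667932.76 JPY

667932.76 JPY


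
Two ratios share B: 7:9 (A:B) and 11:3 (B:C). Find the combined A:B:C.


Match B: multiply A:B by 11 → 77:99
Multiply B:C by 9 → 99:27
Combined: 77:99:27
GCD = 1
= 77:99:27

77:99:27


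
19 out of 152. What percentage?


Percentage = (part / whole) × 100
= (19 / 152) × 100
= 12.50%

12.50%


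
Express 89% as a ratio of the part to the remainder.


89% means 89 parts out of 100; remainder = 11
Part : remainder = 89:11
GCD = 1
= 89:11

89:11


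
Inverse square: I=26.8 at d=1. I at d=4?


I₁d₁² = I₂d₂²
I₂ = I₁ × (d₁/d₂)²
= 26.8 × (1/4)²
= 26.8 × 1/16
= 26.8/16
= 1.6750

1.6750


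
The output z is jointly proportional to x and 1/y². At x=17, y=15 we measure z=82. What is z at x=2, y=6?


z = k·x/y²
Solve for k using the known point: k = z·y²/x = 82×225/17 = 18450/17 ≈ 1085.2941
Now evaluate at x=2, y=6:
z = k × 2 / 36 = (18450 × 2) / (17 × 36) = 36900/612
≈ 60.2941

60.2941


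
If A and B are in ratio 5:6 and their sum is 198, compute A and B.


Let A = 5k, B = 6k.
5k + 6k = 198
11k = 198 → k = 198/11 = 18
A = 5×18 = 90, B = 6×18 = 108
= A = 90, B = 108

A = 90, B = 108


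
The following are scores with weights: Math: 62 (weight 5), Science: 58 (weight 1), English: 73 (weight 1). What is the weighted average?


Numerator = 62×5 + 58×1 + 73×1
= 310 + 58 + 73
= 441
Total weight = 7
Weighted avg = 441/7
= 63.00

63.00
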